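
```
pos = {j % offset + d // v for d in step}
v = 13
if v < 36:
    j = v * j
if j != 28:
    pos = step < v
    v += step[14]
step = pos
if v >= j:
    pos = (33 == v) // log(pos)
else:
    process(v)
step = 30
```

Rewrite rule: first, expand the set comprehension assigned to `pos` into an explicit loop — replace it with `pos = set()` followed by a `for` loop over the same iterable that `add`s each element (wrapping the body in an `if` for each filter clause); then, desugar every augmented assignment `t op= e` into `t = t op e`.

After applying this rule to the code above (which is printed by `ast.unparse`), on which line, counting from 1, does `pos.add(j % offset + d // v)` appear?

3

Transformed code:
pos = set()
for d in step:
    pos.add(j % offset + d // v)
v = 13
if v < 36:
    j = v * j
if j != 28:
    pos = step < v
    v = v + step[14]
step = pos
if v >= j:
    pos = (33 == v) // log(pos)
else:
    process(v)
step = 30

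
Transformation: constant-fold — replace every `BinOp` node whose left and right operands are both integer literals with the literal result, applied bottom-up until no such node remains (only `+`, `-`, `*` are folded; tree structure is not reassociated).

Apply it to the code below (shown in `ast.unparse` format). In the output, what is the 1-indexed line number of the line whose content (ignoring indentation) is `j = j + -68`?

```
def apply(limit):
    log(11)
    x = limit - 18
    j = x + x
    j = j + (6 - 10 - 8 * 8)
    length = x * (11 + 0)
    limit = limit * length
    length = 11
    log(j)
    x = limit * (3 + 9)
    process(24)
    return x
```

Transformed code:
def apply(limit):
    log(11)
    x = limit - 18
    j = x + x
    j = j + -68
    length = x * 11
    limit = limit * length
    length = 11
    log(j)
    x = limit * 12
    process(24)
    return x

5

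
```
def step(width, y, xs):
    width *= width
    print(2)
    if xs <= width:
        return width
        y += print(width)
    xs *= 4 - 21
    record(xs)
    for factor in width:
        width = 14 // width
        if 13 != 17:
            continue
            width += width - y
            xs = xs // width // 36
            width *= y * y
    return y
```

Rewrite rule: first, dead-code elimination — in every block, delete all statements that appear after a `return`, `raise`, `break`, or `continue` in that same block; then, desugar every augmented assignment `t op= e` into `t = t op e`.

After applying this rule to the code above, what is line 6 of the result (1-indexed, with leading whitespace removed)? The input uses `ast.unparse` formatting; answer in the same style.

xs = xs * (4 - 21)

Transformed code:
def step(width, y, xs):
    width = width * width
    print(2)
    if xs <= width:
        return width
    xs = xs * (4 - 21)
    record(xs)
    for factor in width:
        width = 14 // width
        if 13 != 17:
            continue
    return y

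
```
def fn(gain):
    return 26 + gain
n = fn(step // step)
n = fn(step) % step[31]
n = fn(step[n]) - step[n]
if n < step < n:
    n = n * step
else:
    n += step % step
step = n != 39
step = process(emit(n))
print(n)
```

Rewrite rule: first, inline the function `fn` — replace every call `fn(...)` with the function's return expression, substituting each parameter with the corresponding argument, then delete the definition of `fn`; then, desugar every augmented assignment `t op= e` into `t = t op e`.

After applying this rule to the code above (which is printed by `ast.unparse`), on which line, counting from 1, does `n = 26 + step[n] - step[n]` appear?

Transformed code:
n = 26 + step // step
n = (26 + step) % step[31]
n = 26 + step[n] - step[n]
if n < step < n:
    n = n * step
else:
    n = n + step % step
step = n != 39
step = process(emit(n))
print(n)

3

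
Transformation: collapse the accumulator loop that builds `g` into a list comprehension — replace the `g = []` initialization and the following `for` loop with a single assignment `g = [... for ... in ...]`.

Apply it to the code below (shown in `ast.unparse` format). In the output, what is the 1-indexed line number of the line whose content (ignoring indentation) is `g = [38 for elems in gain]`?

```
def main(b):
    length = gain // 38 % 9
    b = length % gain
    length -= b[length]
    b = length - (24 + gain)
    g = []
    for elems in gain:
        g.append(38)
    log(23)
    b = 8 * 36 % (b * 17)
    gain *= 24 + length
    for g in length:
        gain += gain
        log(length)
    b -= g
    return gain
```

6

Transformed code:
def main(b):
    length = gain // 38 % 9
    b = length % gain
    length -= b[length]
    b = length - (24 + gain)
    g = [38 for elems in gain]
    log(23)
    b = 8 * 36 % (b * 17)
    gain *= 24 + length
    for g in length:
        gain += gain
        log(length)
    b -= g
    return gain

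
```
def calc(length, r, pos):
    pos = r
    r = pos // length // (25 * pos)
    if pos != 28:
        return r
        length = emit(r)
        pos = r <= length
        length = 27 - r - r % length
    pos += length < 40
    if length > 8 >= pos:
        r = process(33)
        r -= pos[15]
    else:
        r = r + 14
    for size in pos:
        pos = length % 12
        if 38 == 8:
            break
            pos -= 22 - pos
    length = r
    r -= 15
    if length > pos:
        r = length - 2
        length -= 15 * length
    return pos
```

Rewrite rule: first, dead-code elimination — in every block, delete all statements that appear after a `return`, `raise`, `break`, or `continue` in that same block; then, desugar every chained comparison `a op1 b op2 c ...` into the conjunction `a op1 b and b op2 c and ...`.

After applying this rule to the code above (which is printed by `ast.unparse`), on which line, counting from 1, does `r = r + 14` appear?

11

Transformed code:
def calc(length, r, pos):
    pos = r
    r = pos // length // (25 * pos)
    if pos != 28:
        return r
    pos += length < 40
    if length > 8 and 8 >= pos:
        r = process(33)
        r -= pos[15]
    else:
        r = r + 14
    for size in pos:
        pos = length % 12
        if 38 == 8:
            break
    length = r
    r -= 15
    if length > pos:
        r = length - 2
        length -= 15 * length
    return pos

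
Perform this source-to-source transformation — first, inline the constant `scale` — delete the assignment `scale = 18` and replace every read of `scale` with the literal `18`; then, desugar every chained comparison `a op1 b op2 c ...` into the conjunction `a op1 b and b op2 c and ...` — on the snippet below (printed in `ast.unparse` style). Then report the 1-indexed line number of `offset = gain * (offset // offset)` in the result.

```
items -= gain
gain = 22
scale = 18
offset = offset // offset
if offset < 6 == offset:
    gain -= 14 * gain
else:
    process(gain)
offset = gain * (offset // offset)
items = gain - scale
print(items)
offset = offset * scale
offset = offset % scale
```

8

Transformed code:
items -= gain
gain = 22
offset = offset // offset
if offset < 6 and 6 == offset:
    gain -= 14 * gain
else:
    process(gain)
offset = gain * (offset // offset)
items = gain - 18
print(items)
offset = offset * 18
offset = offset % 18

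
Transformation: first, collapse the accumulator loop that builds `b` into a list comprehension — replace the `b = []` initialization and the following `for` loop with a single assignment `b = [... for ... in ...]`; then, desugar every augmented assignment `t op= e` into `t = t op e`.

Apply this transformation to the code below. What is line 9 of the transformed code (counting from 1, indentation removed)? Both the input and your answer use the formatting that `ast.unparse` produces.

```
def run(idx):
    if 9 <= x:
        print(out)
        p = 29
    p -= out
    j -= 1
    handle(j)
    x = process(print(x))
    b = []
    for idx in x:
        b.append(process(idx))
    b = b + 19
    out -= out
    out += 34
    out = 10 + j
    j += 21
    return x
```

Transformed code:
def run(idx):
    if 9 <= x:
        print(out)
        p = 29
    p = p - out
    j = j - 1
    handle(j)
    x = process(print(x))
    b = [process(idx) for idx in x]
    b = b + 19
    out = out - out
    out = out + 34
    out = 10 + j
    j = j + 21
    return x

b = [process(idx) for idx in x]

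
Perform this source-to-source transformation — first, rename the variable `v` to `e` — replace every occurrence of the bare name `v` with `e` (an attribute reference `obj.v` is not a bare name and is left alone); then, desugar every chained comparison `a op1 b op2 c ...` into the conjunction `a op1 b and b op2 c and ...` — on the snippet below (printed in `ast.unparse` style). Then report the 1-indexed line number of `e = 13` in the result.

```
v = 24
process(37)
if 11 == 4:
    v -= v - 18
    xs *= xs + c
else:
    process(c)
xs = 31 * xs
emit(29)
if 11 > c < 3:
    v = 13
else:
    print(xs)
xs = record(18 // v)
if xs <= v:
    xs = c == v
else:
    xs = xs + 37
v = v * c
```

11

Transformed code:
e = 24
process(37)
if 11 == 4:
    e -= e - 18
    xs *= xs + c
else:
    process(c)
xs = 31 * xs
emit(29)
if 11 > c and c < 3:
    e = 13
else:
    print(xs)
xs = record(18 // e)
if xs <= e:
    xs = c == e
else:
    xs = xs + 37
e = e * c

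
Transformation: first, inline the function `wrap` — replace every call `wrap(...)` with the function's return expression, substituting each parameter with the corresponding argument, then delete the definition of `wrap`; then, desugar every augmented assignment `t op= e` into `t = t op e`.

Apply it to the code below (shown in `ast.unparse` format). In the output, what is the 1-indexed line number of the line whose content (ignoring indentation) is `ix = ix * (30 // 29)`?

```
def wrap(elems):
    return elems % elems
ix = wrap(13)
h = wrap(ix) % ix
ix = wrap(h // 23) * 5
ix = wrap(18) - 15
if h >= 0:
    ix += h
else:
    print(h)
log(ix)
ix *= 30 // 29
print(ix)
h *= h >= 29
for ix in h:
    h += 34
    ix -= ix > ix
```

10

Transformed code:
ix = 13 % 13
h = ix % ix % ix
ix = h // 23 % (h // 23) * 5
ix = 18 % 18 - 15
if h >= 0:
    ix = ix + h
else:
    print(h)
log(ix)
ix = ix * (30 // 29)
print(ix)
h = h * (h >= 29)
for ix in h:
    h = h + 34
    ix = ix - (ix > ix)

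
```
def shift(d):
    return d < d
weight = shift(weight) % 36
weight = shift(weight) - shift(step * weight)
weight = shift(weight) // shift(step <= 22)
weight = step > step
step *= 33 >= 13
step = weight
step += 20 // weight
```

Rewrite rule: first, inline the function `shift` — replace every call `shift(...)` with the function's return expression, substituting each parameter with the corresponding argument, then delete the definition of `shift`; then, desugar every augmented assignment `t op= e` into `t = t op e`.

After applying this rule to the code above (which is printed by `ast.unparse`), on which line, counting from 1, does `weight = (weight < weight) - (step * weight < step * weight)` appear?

2

Transformed code:
weight = (weight < weight) % 36
weight = (weight < weight) - (step * weight < step * weight)
weight = (weight < weight) // ((step <= 22) < (step <= 22))
weight = step > step
step = step * (33 >= 13)
step = weight
step = step + 20 // weight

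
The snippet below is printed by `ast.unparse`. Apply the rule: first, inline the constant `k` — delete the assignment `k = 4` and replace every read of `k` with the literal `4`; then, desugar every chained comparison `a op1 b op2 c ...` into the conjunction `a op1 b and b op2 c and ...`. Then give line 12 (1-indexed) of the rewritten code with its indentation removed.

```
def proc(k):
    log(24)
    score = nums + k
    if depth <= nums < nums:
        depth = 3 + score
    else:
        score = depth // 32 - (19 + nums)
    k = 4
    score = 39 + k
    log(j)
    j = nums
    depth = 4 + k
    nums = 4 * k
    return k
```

nums = 4 * 4

Transformed code:
def proc(k):
    log(24)
    score = nums + 4
    if depth <= nums and nums < nums:
        depth = 3 + score
    else:
        score = depth // 32 - (19 + nums)
    score = 39 + 4
    log(j)
    j = nums
    depth = 4 + 4
    nums = 4 * 4
    return 4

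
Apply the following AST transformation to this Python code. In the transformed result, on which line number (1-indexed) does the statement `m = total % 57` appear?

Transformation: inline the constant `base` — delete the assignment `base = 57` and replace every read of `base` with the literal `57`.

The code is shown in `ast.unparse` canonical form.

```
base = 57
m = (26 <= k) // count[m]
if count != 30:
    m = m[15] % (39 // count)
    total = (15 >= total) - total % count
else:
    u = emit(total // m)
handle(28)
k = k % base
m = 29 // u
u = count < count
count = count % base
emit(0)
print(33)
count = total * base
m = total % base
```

Transformed code:
m = (26 <= k) // count[m]
if count != 30:
    m = m[15] % (39 // count)
    total = (15 >= total) - total % count
else:
    u = emit(total // m)
handle(28)
k = k % 57
m = 29 // u
u = count < count
count = count % 57
emit(0)
print(33)
count = total * 57
m = total % 57

15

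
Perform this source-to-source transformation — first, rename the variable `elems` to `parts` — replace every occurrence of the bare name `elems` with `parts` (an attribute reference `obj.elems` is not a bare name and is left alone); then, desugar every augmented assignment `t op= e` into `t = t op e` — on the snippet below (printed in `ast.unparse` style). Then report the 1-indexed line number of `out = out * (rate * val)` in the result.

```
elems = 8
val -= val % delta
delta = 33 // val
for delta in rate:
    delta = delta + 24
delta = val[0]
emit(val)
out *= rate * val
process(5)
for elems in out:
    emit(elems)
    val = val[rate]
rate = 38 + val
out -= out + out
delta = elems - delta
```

Transformed code:
parts = 8
val = val - val % delta
delta = 33 // val
for delta in rate:
    delta = delta + 24
delta = val[0]
emit(val)
out = out * (rate * val)
process(5)
for parts in out:
    emit(parts)
    val = val[rate]
rate = 38 + val
out = out - (out + out)
delta = parts - delta

8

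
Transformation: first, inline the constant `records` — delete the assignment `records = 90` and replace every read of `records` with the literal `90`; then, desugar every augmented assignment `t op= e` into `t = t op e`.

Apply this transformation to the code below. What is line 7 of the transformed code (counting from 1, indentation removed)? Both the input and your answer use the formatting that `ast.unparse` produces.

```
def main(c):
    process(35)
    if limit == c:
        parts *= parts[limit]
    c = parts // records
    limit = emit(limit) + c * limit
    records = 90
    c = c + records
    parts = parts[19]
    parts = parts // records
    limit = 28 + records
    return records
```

Transformed code:
def main(c):
    process(35)
    if limit == c:
        parts = parts * parts[limit]
    c = parts // 90
    limit = emit(limit) + c * limit
    c = c + 90
    parts = parts[19]
    parts = parts // 90
    limit = 28 + 90
    return 90

c = c + 90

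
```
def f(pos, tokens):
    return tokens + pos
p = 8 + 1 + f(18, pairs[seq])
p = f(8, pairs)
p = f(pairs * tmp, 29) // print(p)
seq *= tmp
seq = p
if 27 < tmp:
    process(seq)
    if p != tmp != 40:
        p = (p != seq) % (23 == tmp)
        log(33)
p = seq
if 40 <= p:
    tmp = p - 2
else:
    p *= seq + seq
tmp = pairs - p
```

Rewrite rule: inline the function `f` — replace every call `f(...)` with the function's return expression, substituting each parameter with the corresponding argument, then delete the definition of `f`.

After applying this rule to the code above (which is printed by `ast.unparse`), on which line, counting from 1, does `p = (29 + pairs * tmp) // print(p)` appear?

3

Transformed code:
p = 8 + 1 + (pairs[seq] + 18)
p = pairs + 8
p = (29 + pairs * tmp) // print(p)
seq *= tmp
seq = p
if 27 < tmp:
    process(seq)
    if p != tmp != 40:
        p = (p != seq) % (23 == tmp)
        log(33)
p = seq
if 40 <= p:
    tmp = p - 2
else:
    p *= seq + seq
tmp = pairs - p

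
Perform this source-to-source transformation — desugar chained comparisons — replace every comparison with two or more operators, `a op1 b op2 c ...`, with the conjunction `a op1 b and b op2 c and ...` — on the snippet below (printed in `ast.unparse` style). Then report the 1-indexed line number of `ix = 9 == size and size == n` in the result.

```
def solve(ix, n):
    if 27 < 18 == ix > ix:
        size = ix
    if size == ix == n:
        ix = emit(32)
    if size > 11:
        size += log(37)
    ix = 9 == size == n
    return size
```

8

Transformed code:
def solve(ix, n):
    if 27 < 18 and 18 == ix and (ix > ix):
        size = ix
    if size == ix and ix == n:
        ix = emit(32)
    if size > 11:
        size += log(37)
    ix = 9 == size and size == n
    return size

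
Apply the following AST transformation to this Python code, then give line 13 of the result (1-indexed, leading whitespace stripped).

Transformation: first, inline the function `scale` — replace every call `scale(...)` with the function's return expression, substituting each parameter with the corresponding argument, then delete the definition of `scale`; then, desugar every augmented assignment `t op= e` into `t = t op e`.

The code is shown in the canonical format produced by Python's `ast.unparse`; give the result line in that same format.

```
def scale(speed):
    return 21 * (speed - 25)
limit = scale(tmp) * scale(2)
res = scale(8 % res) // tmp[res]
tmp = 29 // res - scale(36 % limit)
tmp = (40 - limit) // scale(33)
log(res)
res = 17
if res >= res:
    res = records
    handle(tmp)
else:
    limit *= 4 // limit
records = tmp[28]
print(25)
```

print(25)

Transformed code:
limit = 21 * (tmp - 25) * (21 * (2 - 25))
res = 21 * (8 % res - 25) // tmp[res]
tmp = 29 // res - 21 * (36 % limit - 25)
tmp = (40 - limit) // (21 * (33 - 25))
log(res)
res = 17
if res >= res:
    res = records
    handle(tmp)
else:
    limit = limit * (4 // limit)
records = tmp[28]
print(25)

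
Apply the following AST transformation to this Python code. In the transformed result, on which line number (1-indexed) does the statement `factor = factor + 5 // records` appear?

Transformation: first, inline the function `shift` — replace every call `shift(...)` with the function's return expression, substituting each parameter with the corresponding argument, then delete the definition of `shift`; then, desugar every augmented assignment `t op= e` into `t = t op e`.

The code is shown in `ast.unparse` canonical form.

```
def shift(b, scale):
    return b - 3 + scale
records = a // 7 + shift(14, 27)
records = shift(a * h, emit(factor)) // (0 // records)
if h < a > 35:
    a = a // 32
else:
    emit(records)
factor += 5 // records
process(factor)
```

7

Transformed code:
records = a // 7 + (14 - 3 + 27)
records = (a * h - 3 + emit(factor)) // (0 // records)
if h < a > 35:
    a = a // 32
else:
    emit(records)
factor = factor + 5 // records
process(factor)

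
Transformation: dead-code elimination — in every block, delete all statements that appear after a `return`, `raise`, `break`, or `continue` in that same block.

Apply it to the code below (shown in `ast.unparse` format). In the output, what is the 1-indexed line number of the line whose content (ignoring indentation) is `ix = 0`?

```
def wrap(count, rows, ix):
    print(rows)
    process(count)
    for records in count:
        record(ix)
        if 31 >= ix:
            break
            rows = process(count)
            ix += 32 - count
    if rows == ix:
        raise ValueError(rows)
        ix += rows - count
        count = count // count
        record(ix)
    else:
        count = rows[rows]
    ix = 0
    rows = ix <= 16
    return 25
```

Transformed code:
def wrap(count, rows, ix):
    print(rows)
    process(count)
    for records in count:
        record(ix)
        if 31 >= ix:
            break
    if rows == ix:
        raise ValueError(rows)
    else:
        count = rows[rows]
    ix = 0
    rows = ix <= 16
    return 25

12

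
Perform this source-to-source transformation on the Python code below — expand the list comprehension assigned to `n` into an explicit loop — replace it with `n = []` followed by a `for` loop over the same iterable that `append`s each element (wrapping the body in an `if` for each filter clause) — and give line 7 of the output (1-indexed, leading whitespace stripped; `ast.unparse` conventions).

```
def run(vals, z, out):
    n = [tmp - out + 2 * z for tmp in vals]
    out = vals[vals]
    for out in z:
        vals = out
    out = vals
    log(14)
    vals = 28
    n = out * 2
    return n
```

vals = out

Transformed code:
def run(vals, z, out):
    n = []
    for tmp in vals:
        n.append(tmp - out + 2 * z)
    out = vals[vals]
    for out in z:
        vals = out
    out = vals
    log(14)
    vals = 28
    n = out * 2
    return n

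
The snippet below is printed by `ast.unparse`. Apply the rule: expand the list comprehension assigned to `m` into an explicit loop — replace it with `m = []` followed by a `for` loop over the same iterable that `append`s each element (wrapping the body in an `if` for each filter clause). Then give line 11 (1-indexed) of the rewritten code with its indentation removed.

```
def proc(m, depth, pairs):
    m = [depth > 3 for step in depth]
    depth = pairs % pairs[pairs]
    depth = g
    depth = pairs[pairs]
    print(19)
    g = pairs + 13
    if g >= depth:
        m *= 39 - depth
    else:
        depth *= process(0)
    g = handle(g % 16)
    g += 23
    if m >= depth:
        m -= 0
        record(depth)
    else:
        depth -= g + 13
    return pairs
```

Transformed code:
def proc(m, depth, pairs):
    m = []
    for step in depth:
        m.append(depth > 3)
    depth = pairs % pairs[pairs]
    depth = g
    depth = pairs[pairs]
    print(19)
    g = pairs + 13
    if g >= depth:
        m *= 39 - depth
    else:
        depth *= process(0)
    g = handle(g % 16)
    g += 23
    if m >= depth:
        m -= 0
        record(depth)
    else:
        depth -= g + 13
    return pairs

m *= 39 - depth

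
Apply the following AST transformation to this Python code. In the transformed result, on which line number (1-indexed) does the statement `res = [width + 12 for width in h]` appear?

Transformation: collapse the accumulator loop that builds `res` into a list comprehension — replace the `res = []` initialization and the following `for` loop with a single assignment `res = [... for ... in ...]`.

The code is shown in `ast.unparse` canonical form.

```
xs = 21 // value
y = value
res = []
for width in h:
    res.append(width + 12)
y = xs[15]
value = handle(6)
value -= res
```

3

Transformed code:
xs = 21 // value
y = value
res = [width + 12 for width in h]
y = xs[15]
value = handle(6)
value -= res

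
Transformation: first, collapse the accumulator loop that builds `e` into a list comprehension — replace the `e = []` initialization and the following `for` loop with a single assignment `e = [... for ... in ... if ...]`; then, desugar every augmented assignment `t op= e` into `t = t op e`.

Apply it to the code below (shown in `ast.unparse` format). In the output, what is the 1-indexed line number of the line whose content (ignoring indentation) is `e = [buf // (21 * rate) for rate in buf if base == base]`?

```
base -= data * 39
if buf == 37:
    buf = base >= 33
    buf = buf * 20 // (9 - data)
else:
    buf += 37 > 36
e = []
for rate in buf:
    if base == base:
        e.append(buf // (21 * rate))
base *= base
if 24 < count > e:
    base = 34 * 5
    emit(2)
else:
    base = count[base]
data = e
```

Transformed code:
base = base - data * 39
if buf == 37:
    buf = base >= 33
    buf = buf * 20 // (9 - data)
else:
    buf = buf + (37 > 36)
e = [buf // (21 * rate) for rate in buf if base == base]
base = base * base
if 24 < count > e:
    base = 34 * 5
    emit(2)
else:
    base = count[base]
data = e

7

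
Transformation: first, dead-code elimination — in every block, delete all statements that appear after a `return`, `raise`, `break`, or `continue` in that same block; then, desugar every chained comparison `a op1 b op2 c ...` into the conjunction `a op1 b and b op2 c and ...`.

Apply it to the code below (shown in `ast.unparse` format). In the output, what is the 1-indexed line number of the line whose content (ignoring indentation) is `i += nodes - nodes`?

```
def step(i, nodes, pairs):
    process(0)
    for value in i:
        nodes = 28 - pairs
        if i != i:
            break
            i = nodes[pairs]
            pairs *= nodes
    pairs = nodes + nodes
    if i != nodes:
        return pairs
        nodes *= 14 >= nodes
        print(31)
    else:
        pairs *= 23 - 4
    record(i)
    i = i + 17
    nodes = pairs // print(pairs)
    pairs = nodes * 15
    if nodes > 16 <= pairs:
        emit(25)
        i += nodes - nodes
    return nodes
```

18

Transformed code:
def step(i, nodes, pairs):
    process(0)
    for value in i:
        nodes = 28 - pairs
        if i != i:
            break
    pairs = nodes + nodes
    if i != nodes:
        return pairs
    else:
        pairs *= 23 - 4
    record(i)
    i = i + 17
    nodes = pairs // print(pairs)
    pairs = nodes * 15
    if nodes > 16 and 16 <= pairs:
        emit(25)
        i += nodes - nodes
    return nodes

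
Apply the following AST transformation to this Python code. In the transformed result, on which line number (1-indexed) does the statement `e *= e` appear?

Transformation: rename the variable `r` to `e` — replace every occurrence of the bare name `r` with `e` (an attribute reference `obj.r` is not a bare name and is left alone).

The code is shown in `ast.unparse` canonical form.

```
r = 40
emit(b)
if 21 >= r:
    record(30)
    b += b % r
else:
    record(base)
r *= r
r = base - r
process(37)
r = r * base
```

Transformed code:
e = 40
emit(b)
if 21 >= e:
    record(30)
    b += b % e
else:
    record(base)
e *= e
e = base - e
process(37)
e = e * base

8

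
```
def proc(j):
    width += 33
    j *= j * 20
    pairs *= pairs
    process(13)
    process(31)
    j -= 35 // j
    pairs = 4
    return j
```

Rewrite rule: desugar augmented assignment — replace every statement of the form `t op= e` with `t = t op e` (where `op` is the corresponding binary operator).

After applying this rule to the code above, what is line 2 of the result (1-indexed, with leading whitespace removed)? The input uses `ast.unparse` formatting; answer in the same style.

Transformed code:
def proc(j):
    width = width + 33
    j = j * (j * 20)
    pairs = pairs * pairs
    process(13)
    process(31)
    j = j - 35 // j
    pairs = 4
    return j

width = width + 33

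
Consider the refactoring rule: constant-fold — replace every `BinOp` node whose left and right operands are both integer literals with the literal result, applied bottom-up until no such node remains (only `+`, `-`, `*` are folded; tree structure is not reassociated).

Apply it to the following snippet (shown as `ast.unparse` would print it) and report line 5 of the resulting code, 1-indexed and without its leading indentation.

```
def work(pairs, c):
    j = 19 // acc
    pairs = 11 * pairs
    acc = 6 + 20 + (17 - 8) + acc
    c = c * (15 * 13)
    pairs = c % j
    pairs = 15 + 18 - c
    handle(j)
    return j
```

Transformed code:
def work(pairs, c):
    j = 19 // acc
    pairs = 11 * pairs
    acc = 35 + acc
    c = c * 195
    pairs = c % j
    pairs = 33 - c
    handle(j)
    return j

c = c * 195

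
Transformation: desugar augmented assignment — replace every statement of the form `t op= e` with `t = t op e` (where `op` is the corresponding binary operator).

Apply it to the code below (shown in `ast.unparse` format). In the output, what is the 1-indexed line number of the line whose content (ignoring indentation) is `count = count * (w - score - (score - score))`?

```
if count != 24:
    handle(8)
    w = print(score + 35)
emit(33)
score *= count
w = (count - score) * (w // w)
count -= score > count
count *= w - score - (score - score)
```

8

Transformed code:
if count != 24:
    handle(8)
    w = print(score + 35)
emit(33)
score = score * count
w = (count - score) * (w // w)
count = count - (score > count)
count = count * (w - score - (score - score))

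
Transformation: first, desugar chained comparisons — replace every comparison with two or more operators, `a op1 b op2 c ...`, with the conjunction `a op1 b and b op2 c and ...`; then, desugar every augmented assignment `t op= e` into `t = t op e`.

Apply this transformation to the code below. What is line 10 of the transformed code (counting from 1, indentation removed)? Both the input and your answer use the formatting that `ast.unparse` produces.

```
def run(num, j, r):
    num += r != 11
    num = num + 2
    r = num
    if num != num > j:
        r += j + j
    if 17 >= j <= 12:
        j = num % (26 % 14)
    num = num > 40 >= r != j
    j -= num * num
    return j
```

j = j - num * num

Transformed code:
def run(num, j, r):
    num = num + (r != 11)
    num = num + 2
    r = num
    if num != num and num > j:
        r = r + (j + j)
    if 17 >= j and j <= 12:
        j = num % (26 % 14)
    num = num > 40 and 40 >= r and (r != j)
    j = j - num * num
    return j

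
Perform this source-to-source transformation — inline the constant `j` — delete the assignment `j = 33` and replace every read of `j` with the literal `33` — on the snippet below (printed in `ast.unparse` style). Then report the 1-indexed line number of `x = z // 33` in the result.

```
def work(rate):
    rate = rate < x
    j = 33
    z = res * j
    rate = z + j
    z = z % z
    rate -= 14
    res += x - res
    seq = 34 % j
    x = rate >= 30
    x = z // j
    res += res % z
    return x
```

Transformed code:
def work(rate):
    rate = rate < x
    z = res * 33
    rate = z + 33
    z = z % z
    rate -= 14
    res += x - res
    seq = 34 % 33
    x = rate >= 30
    x = z // 33
    res += res % z
    return x

10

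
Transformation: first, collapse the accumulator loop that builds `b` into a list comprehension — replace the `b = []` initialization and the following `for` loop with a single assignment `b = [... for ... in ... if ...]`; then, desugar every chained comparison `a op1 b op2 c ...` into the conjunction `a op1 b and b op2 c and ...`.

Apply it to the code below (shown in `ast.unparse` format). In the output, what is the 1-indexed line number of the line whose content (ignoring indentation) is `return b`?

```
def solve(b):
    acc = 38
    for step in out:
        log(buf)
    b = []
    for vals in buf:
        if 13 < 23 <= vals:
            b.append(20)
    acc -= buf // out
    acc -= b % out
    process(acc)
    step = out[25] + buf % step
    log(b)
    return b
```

Transformed code:
def solve(b):
    acc = 38
    for step in out:
        log(buf)
    b = [20 for vals in buf if 13 < 23 and 23 <= vals]
    acc -= buf // out
    acc -= b % out
    process(acc)
    step = out[25] + buf % step
    log(b)
    return b

11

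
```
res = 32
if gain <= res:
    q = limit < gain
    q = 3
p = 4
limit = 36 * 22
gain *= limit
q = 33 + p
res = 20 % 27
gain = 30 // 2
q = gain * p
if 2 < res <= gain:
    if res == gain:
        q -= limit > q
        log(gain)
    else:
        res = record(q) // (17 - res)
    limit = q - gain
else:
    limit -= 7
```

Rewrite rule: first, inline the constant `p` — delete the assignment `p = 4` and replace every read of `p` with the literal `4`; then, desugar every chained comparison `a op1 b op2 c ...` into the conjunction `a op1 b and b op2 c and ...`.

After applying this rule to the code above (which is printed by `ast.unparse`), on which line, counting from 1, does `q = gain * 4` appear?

10

Transformed code:
res = 32
if gain <= res:
    q = limit < gain
    q = 3
limit = 36 * 22
gain *= limit
q = 33 + 4
res = 20 % 27
gain = 30 // 2
q = gain * 4
if 2 < res and res <= gain:
    if res == gain:
        q -= limit > q
        log(gain)
    else:
        res = record(q) // (17 - res)
    limit = q - gain
else:
    limit -= 7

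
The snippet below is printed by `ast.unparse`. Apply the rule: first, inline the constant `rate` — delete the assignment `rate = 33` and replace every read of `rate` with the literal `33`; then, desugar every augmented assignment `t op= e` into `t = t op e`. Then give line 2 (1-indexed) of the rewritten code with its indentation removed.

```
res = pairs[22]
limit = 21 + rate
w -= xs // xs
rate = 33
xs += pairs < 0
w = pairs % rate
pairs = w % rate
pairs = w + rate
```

Transformed code:
res = pairs[22]
limit = 21 + 33
w = w - xs // xs
xs = xs + (pairs < 0)
w = pairs % 33
pairs = w % 33
pairs = w + 33

limit = 21 + 33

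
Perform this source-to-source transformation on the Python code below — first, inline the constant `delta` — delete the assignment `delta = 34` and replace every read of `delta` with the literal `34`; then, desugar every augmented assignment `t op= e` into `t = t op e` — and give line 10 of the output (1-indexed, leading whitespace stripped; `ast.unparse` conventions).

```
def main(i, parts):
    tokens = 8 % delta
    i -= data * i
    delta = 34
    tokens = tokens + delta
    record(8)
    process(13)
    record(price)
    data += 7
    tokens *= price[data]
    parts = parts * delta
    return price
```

parts = parts * 34

Transformed code:
def main(i, parts):
    tokens = 8 % 34
    i = i - data * i
    tokens = tokens + 34
    record(8)
    process(13)
    record(price)
    data = data + 7
    tokens = tokens * price[data]
    parts = parts * 34
    return price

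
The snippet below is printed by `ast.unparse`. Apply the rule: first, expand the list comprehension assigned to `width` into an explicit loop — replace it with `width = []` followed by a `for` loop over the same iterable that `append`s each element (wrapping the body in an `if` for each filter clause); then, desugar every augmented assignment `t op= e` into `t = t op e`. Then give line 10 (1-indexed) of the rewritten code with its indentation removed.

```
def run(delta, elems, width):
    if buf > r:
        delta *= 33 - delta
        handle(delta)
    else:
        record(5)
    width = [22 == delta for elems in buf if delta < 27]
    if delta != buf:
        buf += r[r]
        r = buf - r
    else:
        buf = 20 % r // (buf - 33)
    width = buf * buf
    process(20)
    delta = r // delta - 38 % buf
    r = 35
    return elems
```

width.append(22 == delta)

Transformed code:
def run(delta, elems, width):
    if buf > r:
        delta = delta * (33 - delta)
        handle(delta)
    else:
        record(5)
    width = []
    for elems in buf:
        if delta < 27:
            width.append(22 == delta)
    if delta != buf:
        buf = buf + r[r]
        r = buf - r
    else:
        buf = 20 % r // (buf - 33)
    width = buf * buf
    process(20)
    delta = r // delta - 38 % buf
    r = 35
    return elems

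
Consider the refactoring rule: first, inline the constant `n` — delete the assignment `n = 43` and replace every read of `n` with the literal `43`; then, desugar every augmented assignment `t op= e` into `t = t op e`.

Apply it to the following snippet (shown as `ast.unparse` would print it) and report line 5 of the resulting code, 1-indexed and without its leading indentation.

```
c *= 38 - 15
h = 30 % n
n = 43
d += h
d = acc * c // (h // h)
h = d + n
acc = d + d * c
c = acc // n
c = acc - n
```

h = d + 43

Transformed code:
c = c * (38 - 15)
h = 30 % 43
d = d + h
d = acc * c // (h // h)
h = d + 43
acc = d + d * c
c = acc // 43
c = acc - 43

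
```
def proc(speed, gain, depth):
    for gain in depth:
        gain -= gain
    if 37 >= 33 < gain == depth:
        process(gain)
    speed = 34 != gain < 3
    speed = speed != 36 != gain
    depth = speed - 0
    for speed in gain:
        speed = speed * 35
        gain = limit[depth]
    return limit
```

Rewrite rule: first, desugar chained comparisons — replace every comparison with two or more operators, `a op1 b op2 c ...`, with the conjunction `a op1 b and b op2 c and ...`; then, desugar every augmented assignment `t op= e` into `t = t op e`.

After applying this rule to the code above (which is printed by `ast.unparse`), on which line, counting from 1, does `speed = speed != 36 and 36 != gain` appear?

7

Transformed code:
def proc(speed, gain, depth):
    for gain in depth:
        gain = gain - gain
    if 37 >= 33 and 33 < gain and (gain == depth):
        process(gain)
    speed = 34 != gain and gain < 3
    speed = speed != 36 and 36 != gain
    depth = speed - 0
    for speed in gain:
        speed = speed * 35
        gain = limit[depth]
    return limit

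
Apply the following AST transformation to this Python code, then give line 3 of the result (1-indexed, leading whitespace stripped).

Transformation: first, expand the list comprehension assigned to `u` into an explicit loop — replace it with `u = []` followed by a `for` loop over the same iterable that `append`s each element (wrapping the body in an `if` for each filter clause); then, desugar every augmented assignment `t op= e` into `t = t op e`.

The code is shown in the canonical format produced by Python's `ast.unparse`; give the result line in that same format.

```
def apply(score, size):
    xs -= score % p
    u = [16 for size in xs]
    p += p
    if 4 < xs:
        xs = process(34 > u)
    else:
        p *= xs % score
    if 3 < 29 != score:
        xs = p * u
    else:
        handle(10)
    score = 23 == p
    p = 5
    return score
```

u = []

Transformed code:
def apply(score, size):
    xs = xs - score % p
    u = []
    for size in xs:
        u.append(16)
    p = p + p
    if 4 < xs:
        xs = process(34 > u)
    else:
        p = p * (xs % score)
    if 3 < 29 != score:
        xs = p * u
    else:
        handle(10)
    score = 23 == p
    p = 5
    return score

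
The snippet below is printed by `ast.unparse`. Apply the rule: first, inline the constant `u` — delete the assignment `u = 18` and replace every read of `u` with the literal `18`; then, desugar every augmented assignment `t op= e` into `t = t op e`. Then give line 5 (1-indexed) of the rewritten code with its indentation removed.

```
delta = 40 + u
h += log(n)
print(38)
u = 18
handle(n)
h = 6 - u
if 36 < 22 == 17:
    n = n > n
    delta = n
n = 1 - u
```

h = 6 - 18

Transformed code:
delta = 40 + 18
h = h + log(n)
print(38)
handle(n)
h = 6 - 18
if 36 < 22 == 17:
    n = n > n
    delta = n
n = 1 - 18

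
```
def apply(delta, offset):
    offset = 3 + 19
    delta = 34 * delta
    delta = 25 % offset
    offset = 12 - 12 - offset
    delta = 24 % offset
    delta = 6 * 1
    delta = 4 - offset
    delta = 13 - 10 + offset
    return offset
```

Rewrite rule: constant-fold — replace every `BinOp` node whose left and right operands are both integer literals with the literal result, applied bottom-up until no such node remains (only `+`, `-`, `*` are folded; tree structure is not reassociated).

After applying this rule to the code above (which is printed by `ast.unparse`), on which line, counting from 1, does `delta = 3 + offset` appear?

Transformed code:
def apply(delta, offset):
    offset = 22
    delta = 34 * delta
    delta = 25 % offset
    offset = 0 - offset
    delta = 24 % offset
    delta = 6
    delta = 4 - offset
    delta = 3 + offset
    return offset

9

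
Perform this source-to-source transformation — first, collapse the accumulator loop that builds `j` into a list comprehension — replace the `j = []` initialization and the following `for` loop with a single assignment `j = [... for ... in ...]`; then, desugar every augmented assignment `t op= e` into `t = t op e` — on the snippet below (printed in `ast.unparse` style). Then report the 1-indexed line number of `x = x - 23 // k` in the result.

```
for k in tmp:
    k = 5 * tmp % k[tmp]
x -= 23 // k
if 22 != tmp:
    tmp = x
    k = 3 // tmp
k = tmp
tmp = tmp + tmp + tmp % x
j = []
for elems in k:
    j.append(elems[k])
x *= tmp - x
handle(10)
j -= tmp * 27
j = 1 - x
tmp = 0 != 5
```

Transformed code:
for k in tmp:
    k = 5 * tmp % k[tmp]
x = x - 23 // k
if 22 != tmp:
    tmp = x
    k = 3 // tmp
k = tmp
tmp = tmp + tmp + tmp % x
j = [elems[k] for elems in k]
x = x * (tmp - x)
handle(10)
j = j - tmp * 27
j = 1 - x
tmp = 0 != 5

3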